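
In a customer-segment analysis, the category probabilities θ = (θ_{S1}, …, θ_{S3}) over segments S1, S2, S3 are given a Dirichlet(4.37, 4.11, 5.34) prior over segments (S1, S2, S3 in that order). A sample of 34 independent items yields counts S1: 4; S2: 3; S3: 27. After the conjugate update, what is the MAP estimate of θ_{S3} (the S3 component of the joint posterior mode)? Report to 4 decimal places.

The Dirichlet prior is conjugate to the Multinomial likelihood: each posterior αⱼ = prior αⱼ + observed count nⱼ.
Posterior concentration: (8.37, 7.11, 32.34), total = 47.82.
Joint mode component: (α_{S3}−1)/(Σα−K) = 31.34/44.82 = 0.6992.

0.6992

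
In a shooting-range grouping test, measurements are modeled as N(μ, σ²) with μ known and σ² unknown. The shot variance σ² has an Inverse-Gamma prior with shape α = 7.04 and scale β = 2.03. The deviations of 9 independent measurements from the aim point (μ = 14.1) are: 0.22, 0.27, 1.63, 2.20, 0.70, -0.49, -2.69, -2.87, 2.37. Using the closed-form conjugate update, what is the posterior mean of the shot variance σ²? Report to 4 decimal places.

1.5891

With known mean μ and an Inverse-Gamma(α, β) prior on σ², the Normal likelihood is conjugate: posterior is Inv-Gamma(α + n/2, β + Σ(xᵢ−μ)²/2).
Σ(xᵢ−μ)² = (0.22)² + (0.27)² + (1.63)² + (2.20)² + (0.70)² + (-0.49)² + (-2.69)² + (-2.87)² + (2.37)² = 29.4382.
Posterior: Inv-Gamma(7.04 + 9/2, 2.03 + 29.4382/2) = Inv-Gamma(11.54, 16.74910).
E[σ²|data] = β/(α−1) = 16.74910/10.54 = 1.5891.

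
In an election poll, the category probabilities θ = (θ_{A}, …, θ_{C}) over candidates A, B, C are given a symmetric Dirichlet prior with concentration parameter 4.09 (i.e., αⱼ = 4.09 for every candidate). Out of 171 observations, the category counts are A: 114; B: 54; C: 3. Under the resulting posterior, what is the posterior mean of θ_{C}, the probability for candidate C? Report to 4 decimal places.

0.0387

The Dirichlet prior is conjugate to the Multinomial likelihood: each posterior αⱼ = prior αⱼ + observed count nⱼ.
Posterior concentration: (118.09, 58.09, 7.09), total = 183.27.
E[θ_{C}|data] = α_{C}/Σα = 7.09/183.27 = 0.0387.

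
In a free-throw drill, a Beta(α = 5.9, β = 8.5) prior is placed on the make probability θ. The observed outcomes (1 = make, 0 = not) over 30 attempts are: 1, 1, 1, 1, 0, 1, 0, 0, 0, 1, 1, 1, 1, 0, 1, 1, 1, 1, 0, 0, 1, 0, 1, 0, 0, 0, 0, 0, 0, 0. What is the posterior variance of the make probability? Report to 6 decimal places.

The Beta prior is conjugate to a Binomial/Bernoulli likelihood; the update adds successes to α and failures to β.
Posterior: Beta(α+k, β+n−k) = Beta(5.9+15, 8.5+15) = Beta(20.9, 23.5).
Var = αβ/((α+β)²(α+β+1)) = 20.9·23.5/(44.4²·45.4) = 0.005488.

0.005488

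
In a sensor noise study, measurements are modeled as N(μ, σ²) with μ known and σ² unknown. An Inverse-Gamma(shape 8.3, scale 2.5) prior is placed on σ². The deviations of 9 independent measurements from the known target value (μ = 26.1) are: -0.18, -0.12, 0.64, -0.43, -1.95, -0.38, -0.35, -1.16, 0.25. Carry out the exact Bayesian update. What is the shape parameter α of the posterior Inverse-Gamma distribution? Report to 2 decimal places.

With known mean μ and an Inverse-Gamma(α, β) prior on σ², the Normal likelihood is conjugate: posterior is Inv-Gamma(α + n/2, β + Σ(xᵢ−μ)²/2).
Σ(xᵢ−μ)² = (-0.18)² + (-0.12)² + (0.64)² + (-0.43)² + (-1.95)² + (-0.38)² + (-0.35)² + (-1.16)² + (0.25)² = 6.1188.
Posterior: Inv-Gamma(8.3 + 9/2, 2.5 + 6.1188/2) = Inv-Gamma(12.80, 5.55940).
Posterior α = 12.80.

12.80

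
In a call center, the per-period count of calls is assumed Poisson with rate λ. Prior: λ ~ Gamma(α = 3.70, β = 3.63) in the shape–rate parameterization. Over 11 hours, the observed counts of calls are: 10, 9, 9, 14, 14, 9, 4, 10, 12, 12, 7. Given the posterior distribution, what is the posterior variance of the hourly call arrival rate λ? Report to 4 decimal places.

With a Gamma(shape α, rate β) prior, the Poisson likelihood is conjugate: the posterior is Gamma(α + ΣXᵢ, β + n).
Sum of counts S = 110 over n = 11 hours.
Posterior: Gamma(α+S, β+n) = Gamma(3.70+110, 3.63+11) = Gamma(113.70, 14.63).
Var = α/β² = 113.70/14.63² = 0.5312.

0.5312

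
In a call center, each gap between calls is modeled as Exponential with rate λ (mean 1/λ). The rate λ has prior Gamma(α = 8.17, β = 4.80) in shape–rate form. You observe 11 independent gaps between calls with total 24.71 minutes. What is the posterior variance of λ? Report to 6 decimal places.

0.022013

With a Gamma(shape α, rate β) prior on the exponential rate λ, the posterior after n observations with total T = Σxᵢ is Gamma(α+n, β+T).
Posterior: Gamma(8.17+11, 4.80+24.71) = Gamma(19.17, 29.51).
Var = α/β² = 0.022013.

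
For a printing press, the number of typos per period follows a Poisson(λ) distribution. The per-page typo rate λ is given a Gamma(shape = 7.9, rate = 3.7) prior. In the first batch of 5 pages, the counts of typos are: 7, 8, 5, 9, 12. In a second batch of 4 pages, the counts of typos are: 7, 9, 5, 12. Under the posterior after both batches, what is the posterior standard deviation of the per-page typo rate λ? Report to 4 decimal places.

0.7126

With a Gamma(shape α, rate β) prior, the Poisson likelihood is conjugate: the posterior is Gamma(α + ΣXᵢ, β + n).
Batch 1: sum of counts S = 41 over n = 5 pages.
After batch 1: Gamma(α+S, β+n) = Gamma(7.9+41, 3.7+5) = Gamma(48.9, 8.7).
Batch 2: sum of counts S = 33 over n = 4 pages.
After batch 2: Gamma(α+S, β+n) = Gamma(48.9+33, 8.7+4) = Gamma(81.9, 12.7).
SD = √α/β = √81.9/12.7 = 0.7126.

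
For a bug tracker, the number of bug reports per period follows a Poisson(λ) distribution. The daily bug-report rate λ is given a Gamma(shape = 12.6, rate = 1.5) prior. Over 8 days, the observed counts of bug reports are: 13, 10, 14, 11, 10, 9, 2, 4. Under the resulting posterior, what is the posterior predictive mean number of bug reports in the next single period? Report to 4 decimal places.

With a Gamma(shape α, rate β) prior, the Poisson likelihood is conjugate: the posterior is Gamma(α + ΣXᵢ, β + n).
Sum of counts S = 73 over n = 8 days.
Posterior: Gamma(α+S, β+n) = Gamma(12.6+73, 1.5+8) = Gamma(85.6, 9.5).
The predictive distribution for one future period is NegBinom with mean α/β = 9.0105.

9.0105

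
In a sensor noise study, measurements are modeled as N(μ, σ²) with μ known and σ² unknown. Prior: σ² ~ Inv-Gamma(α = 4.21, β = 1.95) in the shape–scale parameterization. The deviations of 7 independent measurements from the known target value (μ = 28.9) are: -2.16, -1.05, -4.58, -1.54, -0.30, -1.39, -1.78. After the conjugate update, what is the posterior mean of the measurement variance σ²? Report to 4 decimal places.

With known mean μ and an Inverse-Gamma(α, β) prior on σ², the Normal likelihood is conjugate: posterior is Inv-Gamma(α + n/2, β + Σ(xᵢ−μ)²/2).
Σ(xᵢ−μ)² = (-2.16)² + (-1.05)² + (-4.58)² + (-1.54)² + (-0.30)² + (-1.39)² + (-1.78)² = 34.3066.
Posterior: Inv-Gamma(4.21 + 7/2, 1.95 + 34.3066/2) = Inv-Gamma(7.71, 19.10330).
E[σ²|data] = β/(α−1) = 19.10330/6.71 = 2.8470.

2.8470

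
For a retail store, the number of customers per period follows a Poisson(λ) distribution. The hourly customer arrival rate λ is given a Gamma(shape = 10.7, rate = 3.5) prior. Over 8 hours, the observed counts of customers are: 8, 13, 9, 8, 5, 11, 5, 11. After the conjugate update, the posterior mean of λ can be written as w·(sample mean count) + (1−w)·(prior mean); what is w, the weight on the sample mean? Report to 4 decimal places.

With a Gamma(shape α, rate β) prior, the Poisson likelihood is conjugate: the posterior is Gamma(α + ΣXᵢ, β + n).
Posterior mean = (α₀+S)/(β₀+n) = [n/(β₀+n)]·(S/n) + [β₀/(β₀+n)]·(α₀/β₀), so only n and β₀ enter the weight.
Weight on data w = n/(β₀+n) = 8/(3.5+8) = 8/11.5 = 0.6957.

0.6957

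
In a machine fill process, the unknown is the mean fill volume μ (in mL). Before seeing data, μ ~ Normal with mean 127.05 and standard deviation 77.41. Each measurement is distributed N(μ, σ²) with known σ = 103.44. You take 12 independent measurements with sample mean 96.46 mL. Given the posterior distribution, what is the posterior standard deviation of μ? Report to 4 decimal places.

27.8597

For Normal data with known variance σ², a Normal(μ₀, σ₀²) prior on μ is conjugate. Posterior precision = 1/σ₀² + n/σ²; posterior mean is the precision-weighted average of μ₀ and x̄.
σ₀² = 77.41² = 5992.3081, σ² = 103.44² = 10699.8336; σ² + n·σ₀² = 10699.8336 + 12·5992.3081 = 82607.5308.
Posterior precision = 1/σ₀² + n/σ² = 1/5992.3081 + 12/10699.8336 = (σ² + n·σ₀²)/(σ₀²σ²) = 82607.5308/(5992.3081·10699.8336); posterior variance σₙ² = σ₀²σ²/(σ² + n·σ₀²) = 5992.3081·10699.8336/82607.5308 = 776.160465.
Posterior SD = √σₙ² = √(5992.3081·10699.8336/82607.5308) = 27.8597.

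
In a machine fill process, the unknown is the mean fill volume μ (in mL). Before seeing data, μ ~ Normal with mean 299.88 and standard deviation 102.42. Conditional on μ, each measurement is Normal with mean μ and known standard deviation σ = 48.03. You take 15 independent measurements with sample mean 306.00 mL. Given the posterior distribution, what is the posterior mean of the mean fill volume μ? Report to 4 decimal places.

For Normal data with known variance σ², a Normal(μ₀, σ₀²) prior on μ is conjugate. Posterior precision = 1/σ₀² + n/σ²; posterior mean is the precision-weighted average of μ₀ and x̄.
n·x̄ = 15·306.00 = 4590.
σ₀² = 102.42² = 10489.8564, σ² = 48.03² = 2306.8809; σ² + n·σ₀² = 2306.8809 + 15·10489.8564 = 159654.7269.
Posterior mean = (μ₀/σ₀² + n·x̄/σ²)/(1/σ₀² + n/σ²) = (σ²·μ₀ + σ₀²·n·x̄)/(σ² + n·σ₀²) = (2306.8809·299.88 + 10489.8564·4590)/159654.7269 = 48840228.320292/159654.7269 = 305.9116.

305.9116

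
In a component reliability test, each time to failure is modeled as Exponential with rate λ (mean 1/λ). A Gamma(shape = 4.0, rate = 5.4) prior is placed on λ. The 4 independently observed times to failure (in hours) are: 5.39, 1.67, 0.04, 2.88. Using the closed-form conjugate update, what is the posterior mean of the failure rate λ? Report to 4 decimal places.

0.5202

With a Gamma(shape α, rate β) prior on the exponential rate λ, the posterior after n observations with total T = Σxᵢ is Gamma(α+n, β+T).
Sum of observations T = 9.98 hours; n = 4.
Posterior: Gamma(4.0+4, 5.4+9.98) = Gamma(8.0, 15.38).
Posterior mean of λ = α/β = 8.0/15.38 = 0.5202.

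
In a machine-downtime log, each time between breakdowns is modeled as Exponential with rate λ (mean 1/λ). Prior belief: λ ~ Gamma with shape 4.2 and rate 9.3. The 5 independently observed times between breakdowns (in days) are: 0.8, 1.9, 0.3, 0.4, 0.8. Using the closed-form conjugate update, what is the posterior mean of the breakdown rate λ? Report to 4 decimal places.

0.6815

With a Gamma(shape α, rate β) prior on the exponential rate λ, the posterior after n observations with total T = Σxᵢ is Gamma(α+n, β+T).
Sum of observations T = 4.2 days; n = 5.
Posterior: Gamma(4.2+5, 9.3+4.2) = Gamma(9.2, 13.5).
Posterior mean of λ = α/β = 9.2/13.5 = 0.6815.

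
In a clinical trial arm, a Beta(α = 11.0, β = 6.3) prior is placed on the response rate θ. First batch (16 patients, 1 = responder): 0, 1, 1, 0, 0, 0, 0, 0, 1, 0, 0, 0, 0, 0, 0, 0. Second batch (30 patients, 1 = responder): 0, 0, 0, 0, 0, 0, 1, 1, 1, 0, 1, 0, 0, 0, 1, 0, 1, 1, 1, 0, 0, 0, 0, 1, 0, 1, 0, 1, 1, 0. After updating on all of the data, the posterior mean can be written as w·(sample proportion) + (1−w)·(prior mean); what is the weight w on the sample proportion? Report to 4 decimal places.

0.7267

The Beta prior is conjugate to a Binomial/Bernoulli likelihood; the update adds successes to α and failures to β.
Total number of patients: n = 16 + 30 = 46.
Posterior mean = (α₀+k)/(α₀+β₀+n) = [n/(α₀+β₀+n)]·(k/n) + [(α₀+β₀)/(α₀+β₀+n)]·α₀/(α₀+β₀), so only n and the prior enter the weight.
The weight on the data is w = n/(α₀+β₀+n) = 46/(11.0+6.3+46) = 46/63.3 = 0.7267.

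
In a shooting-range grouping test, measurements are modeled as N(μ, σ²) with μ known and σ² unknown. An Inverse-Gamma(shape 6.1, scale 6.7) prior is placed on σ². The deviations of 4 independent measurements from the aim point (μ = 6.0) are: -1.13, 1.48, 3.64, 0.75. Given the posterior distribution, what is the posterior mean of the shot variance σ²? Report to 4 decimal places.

2.1605

With known mean μ and an Inverse-Gamma(α, β) prior on σ², the Normal likelihood is conjugate: posterior is Inv-Gamma(α + n/2, β + Σ(xᵢ−μ)²/2).
Σ(xᵢ−μ)² = (-1.13)² + (1.48)² + (3.64)² + (0.75)² = 17.2794.
Posterior: Inv-Gamma(6.1 + 4/2, 6.7 + 17.2794/2) = Inv-Gamma(8.10, 15.33970).
E[σ²|data] = β/(α−1) = 15.33970/7.10 = 2.1605.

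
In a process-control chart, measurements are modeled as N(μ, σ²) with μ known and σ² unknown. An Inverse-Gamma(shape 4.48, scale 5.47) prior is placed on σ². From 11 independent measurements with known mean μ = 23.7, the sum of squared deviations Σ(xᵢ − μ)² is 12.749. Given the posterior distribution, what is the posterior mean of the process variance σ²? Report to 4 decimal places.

With known mean μ and an Inverse-Gamma(α, β) prior on σ², the Normal likelihood is conjugate: posterior is Inv-Gamma(α + n/2, β + Σ(xᵢ−μ)²/2).
Posterior: Inv-Gamma(4.48 + 11/2, 5.47 + 12.749/2) = Inv-Gamma(9.98, 11.8445).
E[σ²|data] = β/(α−1) = 11.8445/8.98 = 1.3190.

1.3190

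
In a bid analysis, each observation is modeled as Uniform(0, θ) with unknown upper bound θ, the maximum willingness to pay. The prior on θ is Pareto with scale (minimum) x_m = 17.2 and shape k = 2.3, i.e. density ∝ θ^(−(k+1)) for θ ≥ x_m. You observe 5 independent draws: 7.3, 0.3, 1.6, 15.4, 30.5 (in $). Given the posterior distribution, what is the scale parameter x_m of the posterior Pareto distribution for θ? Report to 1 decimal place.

A Pareto(scale x_m, shape k) prior on the upper bound θ of Uniform(0, θ) is conjugate: posterior is Pareto(max(x_m, max xᵢ), k + n).
Sample maximum = 30.5; prior scale x_m = 17.2 → posterior scale = max = 30.5.
Posterior shape = 2.3 + 5 = 7.3.
Posterior scale x_m = 30.5.

30.5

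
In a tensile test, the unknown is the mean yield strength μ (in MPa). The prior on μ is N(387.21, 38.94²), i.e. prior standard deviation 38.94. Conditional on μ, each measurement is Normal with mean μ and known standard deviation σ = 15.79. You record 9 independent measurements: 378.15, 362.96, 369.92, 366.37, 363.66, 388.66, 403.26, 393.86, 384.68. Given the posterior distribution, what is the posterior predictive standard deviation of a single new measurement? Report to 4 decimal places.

For Normal data with known variance σ², a Normal(μ₀, σ₀²) prior on μ is conjugate. Posterior precision = 1/σ₀² + n/σ²; posterior mean is the precision-weighted average of μ₀ and x̄.
σ₀² = 38.94² = 1516.3236, σ² = 15.79² = 249.3241; σ² + n·σ₀² = 249.3241 + 9·1516.3236 = 13896.2365.
Posterior precision = 1/σ₀² + n/σ² = 1/1516.3236 + 9/249.3241 = (σ² + n·σ₀²)/(σ₀²σ²) = 13896.2365/(1516.3236·249.3241); posterior variance σₙ² = σ₀²σ²/(σ² + n·σ₀²) = 1516.3236·249.3241/13896.2365 = 27.205641.
Predictive variance for one new observation = σₙ² + σ² = 1516.3236·249.3241/13896.2365 + 249.3241 = σ²·(σ₀² + 13896.2365)/13896.2365 = 249.3241·15412.5601/13896.2365 = 276.529741; SD = √(249.3241·15412.5601/13896.2365) = 16.6292.

16.6292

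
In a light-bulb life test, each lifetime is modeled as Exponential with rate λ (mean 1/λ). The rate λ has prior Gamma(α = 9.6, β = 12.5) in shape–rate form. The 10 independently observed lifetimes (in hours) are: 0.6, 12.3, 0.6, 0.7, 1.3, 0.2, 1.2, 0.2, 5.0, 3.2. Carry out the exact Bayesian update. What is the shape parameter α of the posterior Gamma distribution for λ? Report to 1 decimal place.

With a Gamma(shape α, rate β) prior on the exponential rate λ, the posterior after n observations with total T = Σxᵢ is Gamma(α+n, β+T).
Sum of observations T = 25.3 hours; n = 10.
Posterior: Gamma(9.6+10, 12.5+25.3) = Gamma(19.6, 37.8).
Posterior α = 19.6.

19.6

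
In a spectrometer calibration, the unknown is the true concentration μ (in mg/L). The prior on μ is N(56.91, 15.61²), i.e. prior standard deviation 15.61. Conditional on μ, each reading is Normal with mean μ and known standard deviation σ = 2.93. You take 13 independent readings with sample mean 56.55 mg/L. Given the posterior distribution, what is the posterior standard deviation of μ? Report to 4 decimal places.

For Normal data with known variance σ², a Normal(μ₀, σ₀²) prior on μ is conjugate. Posterior precision = 1/σ₀² + n/σ²; posterior mean is the precision-weighted average of μ₀ and x̄.
σ₀² = 15.61² = 243.6721, σ² = 2.93² = 8.5849; σ² + n·σ₀² = 8.5849 + 13·243.6721 = 3176.3222.
Posterior precision = 1/σ₀² + n/σ² = 1/243.6721 + 13/8.5849 = (σ² + n·σ₀²)/(σ₀²σ²) = 3176.3222/(243.6721·8.5849); posterior variance σₙ² = σ₀²σ²/(σ² + n·σ₀²) = 243.6721·8.5849/3176.3222 = 0.658592.
Posterior SD = √σₙ² = √(243.6721·8.5849/3176.3222) = 0.8115.

0.8115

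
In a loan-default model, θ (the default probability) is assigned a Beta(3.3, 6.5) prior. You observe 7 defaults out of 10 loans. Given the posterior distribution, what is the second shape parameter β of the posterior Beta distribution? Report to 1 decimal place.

9.5

The Beta prior is conjugate to a Binomial/Bernoulli likelihood; the update adds successes to α and failures to β.
Posterior: Beta(α+k, β+n−k) = Beta(3.3+7, 6.5+3) = Beta(10.3, 9.5).
Posterior β = 9.5.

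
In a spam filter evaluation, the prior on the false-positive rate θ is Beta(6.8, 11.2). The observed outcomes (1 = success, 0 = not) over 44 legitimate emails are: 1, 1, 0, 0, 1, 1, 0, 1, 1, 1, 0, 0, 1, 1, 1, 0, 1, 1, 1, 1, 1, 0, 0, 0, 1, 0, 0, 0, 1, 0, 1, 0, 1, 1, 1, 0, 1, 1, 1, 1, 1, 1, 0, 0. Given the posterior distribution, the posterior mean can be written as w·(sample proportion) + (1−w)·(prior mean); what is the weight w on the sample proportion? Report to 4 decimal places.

The Beta prior is conjugate to a Binomial/Bernoulli likelihood; the update adds successes to α and failures to β.
Posterior mean = (α₀+k)/(α₀+β₀+n) = [n/(α₀+β₀+n)]·(k/n) + [(α₀+β₀)/(α₀+β₀+n)]·α₀/(α₀+β₀), so only n and the prior enter the weight.
The weight on the data is w = n/(α₀+β₀+n) = 44/(6.8+11.2+44) = 44/62.0 = 0.7097.

0.7097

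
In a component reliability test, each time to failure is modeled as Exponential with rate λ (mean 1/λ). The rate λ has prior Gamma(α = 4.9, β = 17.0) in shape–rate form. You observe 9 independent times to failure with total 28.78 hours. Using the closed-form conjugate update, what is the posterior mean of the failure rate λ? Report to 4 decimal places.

With a Gamma(shape α, rate β) prior on the exponential rate λ, the posterior after n observations with total T = Σxᵢ is Gamma(α+n, β+T).
Posterior: Gamma(4.9+9, 17.0+28.78) = Gamma(13.9, 45.78).
Posterior mean of λ = α/β = 13.9/45.78 = 0.3036.

0.3036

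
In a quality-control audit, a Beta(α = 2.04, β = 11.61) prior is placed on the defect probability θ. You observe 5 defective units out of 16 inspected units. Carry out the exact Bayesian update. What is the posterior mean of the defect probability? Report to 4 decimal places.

The Beta prior is conjugate to a Binomial/Bernoulli likelihood; the update adds successes to α and failures to β.
Posterior: Beta(α+k, β+n−k) = Beta(2.04+5, 11.61+11) = Beta(7.04, 22.61).
Posterior mean = α/(α+β) = 7.04/29.65 = 0.2374.

0.2374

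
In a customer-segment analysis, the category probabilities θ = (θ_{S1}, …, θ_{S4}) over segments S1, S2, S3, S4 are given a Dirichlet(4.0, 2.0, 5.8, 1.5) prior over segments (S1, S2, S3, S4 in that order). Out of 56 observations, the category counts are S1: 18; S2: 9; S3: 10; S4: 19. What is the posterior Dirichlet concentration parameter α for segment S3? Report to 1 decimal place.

15.8

The Dirichlet prior is conjugate to the Multinomial likelihood: each posterior αⱼ = prior αⱼ + observed count nⱼ.
Posterior concentration: (22.0, 11.0, 15.8, 20.5), total = 69.3.
α_{S3} = 5.8 + 10 = 15.8.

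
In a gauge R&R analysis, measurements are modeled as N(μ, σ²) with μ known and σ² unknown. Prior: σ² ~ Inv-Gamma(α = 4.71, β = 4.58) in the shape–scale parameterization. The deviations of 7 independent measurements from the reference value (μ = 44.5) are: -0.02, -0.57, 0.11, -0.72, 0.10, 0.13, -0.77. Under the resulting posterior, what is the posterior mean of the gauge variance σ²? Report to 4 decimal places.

With known mean μ and an Inverse-Gamma(α, β) prior on σ², the Normal likelihood is conjugate: posterior is Inv-Gamma(α + n/2, β + Σ(xᵢ−μ)²/2).
Σ(xᵢ−μ)² = (-0.02)² + (-0.57)² + (0.11)² + (-0.72)² + (0.10)² + (0.13)² + (-0.77)² = 1.4756.
Posterior: Inv-Gamma(4.71 + 7/2, 4.58 + 1.4756/2) = Inv-Gamma(8.21, 5.31780).
E[σ²|data] = β/(α−1) = 5.31780/7.21 = 0.7376.

0.7376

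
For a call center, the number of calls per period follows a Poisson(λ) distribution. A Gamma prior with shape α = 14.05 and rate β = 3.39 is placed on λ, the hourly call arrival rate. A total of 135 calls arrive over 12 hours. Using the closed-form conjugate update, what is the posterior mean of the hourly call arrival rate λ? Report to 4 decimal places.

9.6849

With a Gamma(shape α, rate β) prior, the Poisson likelihood is conjugate: the posterior is Gamma(α + ΣXᵢ, β + n).
Posterior: Gamma(α+S, β+n) = Gamma(14.05+135, 3.39+12) = Gamma(149.05, 15.39).
Posterior mean = α/β = 149.05/15.39 = 9.6849.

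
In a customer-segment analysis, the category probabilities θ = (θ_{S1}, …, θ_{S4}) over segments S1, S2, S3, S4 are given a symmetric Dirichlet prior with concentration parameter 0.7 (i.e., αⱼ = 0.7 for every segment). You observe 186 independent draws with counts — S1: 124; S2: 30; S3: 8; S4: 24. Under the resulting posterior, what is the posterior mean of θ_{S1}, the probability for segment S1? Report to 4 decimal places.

0.6605

The Dirichlet prior is conjugate to the Multinomial likelihood: each posterior αⱼ = prior αⱼ + observed count nⱼ.
Posterior concentration: (124.7, 30.7, 8.7, 24.7), total = 188.8.
E[θ_{S1}|data] = α_{S1}/Σα = 124.7/188.8 = 0.6605.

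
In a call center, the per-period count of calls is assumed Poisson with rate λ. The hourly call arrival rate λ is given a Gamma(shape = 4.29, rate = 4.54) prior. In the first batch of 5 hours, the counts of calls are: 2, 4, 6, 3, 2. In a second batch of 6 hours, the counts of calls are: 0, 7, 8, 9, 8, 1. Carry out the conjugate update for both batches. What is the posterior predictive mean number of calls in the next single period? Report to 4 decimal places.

3.4936

With a Gamma(shape α, rate β) prior, the Poisson likelihood is conjugate: the posterior is Gamma(α + ΣXᵢ, β + n).
Batch 1: sum of counts S = 17 over n = 5 hours.
After batch 1: Gamma(α+S, β+n) = Gamma(4.29+17, 4.54+5) = Gamma(21.29, 9.54).
Batch 2: sum of counts S = 33 over n = 6 hours.
After batch 2: Gamma(α+S, β+n) = Gamma(21.29+33, 9.54+6) = Gamma(54.29, 15.54).
The predictive distribution for one future period is NegBinom with mean α/β = 3.4936.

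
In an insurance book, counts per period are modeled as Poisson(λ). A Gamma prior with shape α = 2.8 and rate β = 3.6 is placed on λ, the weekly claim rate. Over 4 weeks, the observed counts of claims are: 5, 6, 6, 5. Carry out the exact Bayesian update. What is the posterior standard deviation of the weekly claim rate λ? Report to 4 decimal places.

0.6553

With a Gamma(shape α, rate β) prior, the Poisson likelihood is conjugate: the posterior is Gamma(α + ΣXᵢ, β + n).
Sum of counts S = 22 over n = 4 weeks.
Posterior: Gamma(α+S, β+n) = Gamma(2.8+22, 3.6+4) = Gamma(24.8, 7.6).
SD = √α/β = √24.8/7.6 = 0.6553.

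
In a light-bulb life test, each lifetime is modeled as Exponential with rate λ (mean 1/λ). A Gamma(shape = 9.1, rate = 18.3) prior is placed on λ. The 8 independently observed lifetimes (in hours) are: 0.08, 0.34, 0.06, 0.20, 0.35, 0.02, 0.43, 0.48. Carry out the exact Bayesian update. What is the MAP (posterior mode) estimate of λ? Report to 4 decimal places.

With a Gamma(shape α, rate β) prior on the exponential rate λ, the posterior after n observations with total T = Σxᵢ is Gamma(α+n, β+T).
Sum of observations T = 1.96 hours; n = 8.
Posterior: Gamma(9.1+8, 18.3+1.96) = Gamma(17.1, 20.26).
Mode = (α−1)/β = 0.7947.

0.7947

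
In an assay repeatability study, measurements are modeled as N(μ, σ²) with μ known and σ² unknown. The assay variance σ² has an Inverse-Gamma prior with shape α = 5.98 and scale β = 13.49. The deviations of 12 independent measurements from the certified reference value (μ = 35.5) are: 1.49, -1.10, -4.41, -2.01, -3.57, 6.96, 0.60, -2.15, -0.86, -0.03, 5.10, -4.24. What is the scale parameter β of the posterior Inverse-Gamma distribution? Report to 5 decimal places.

With known mean μ and an Inverse-Gamma(α, β) prior on σ², the Normal likelihood is conjugate: posterior is Inv-Gamma(α + n/2, β + Σ(xᵢ−μ)²/2).
Σ(xᵢ−μ)² = (1.49)² + (-1.10)² + (-4.41)² + (-2.01)² + (-3.57)² + (6.96)² + (0.60)² + (-2.15)² + (-0.86)² + (-0.03)² + (5.10)² + (-4.24)² = 137.8154.
Posterior: Inv-Gamma(5.98 + 12/2, 13.49 + 137.8154/2) = Inv-Gamma(11.98, 82.39770).
Posterior β = 82.39770.

82.39770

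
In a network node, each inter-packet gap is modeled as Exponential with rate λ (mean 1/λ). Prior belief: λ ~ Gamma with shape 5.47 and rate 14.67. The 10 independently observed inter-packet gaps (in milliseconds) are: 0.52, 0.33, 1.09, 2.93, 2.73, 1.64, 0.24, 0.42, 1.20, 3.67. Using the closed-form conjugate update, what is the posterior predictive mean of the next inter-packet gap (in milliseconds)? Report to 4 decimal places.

With a Gamma(shape α, rate β) prior on the exponential rate λ, the posterior after n observations with total T = Σxᵢ is Gamma(α+n, β+T).
Sum of observations T = 14.77 milliseconds; n = 10.
Posterior: Gamma(5.47+10, 14.67+14.77) = Gamma(15.47, 29.44).
The predictive distribution for the next observation is Lomax; its mean is β/(α−1) = 29.44/14.47 = 2.0346.

2.0346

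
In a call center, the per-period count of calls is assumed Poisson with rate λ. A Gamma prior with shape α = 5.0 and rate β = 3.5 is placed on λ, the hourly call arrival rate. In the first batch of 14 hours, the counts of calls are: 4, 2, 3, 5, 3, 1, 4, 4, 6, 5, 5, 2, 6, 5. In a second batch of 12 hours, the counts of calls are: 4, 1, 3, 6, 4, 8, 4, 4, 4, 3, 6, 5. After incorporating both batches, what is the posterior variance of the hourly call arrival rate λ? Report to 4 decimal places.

0.1287

With a Gamma(shape α, rate β) prior, the Poisson likelihood is conjugate: the posterior is Gamma(α + ΣXᵢ, β + n).
Batch 1: sum of counts S = 55 over n = 14 hours.
After batch 1: Gamma(α+S, β+n) = Gamma(5.0+55, 3.5+14) = Gamma(60.0, 17.5).
Batch 2: sum of counts S = 52 over n = 12 hours.
After batch 2: Gamma(α+S, β+n) = Gamma(60.0+52, 17.5+12) = Gamma(112.0, 29.5).
Var = α/β² = 112.0/29.5² = 0.1287.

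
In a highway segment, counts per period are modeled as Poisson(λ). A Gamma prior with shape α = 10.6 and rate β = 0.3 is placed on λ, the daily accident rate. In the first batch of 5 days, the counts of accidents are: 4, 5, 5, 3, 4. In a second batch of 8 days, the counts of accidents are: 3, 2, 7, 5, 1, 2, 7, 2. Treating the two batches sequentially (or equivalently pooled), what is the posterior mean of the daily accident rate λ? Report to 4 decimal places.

With a Gamma(shape α, rate β) prior, the Poisson likelihood is conjugate: the posterior is Gamma(α + ΣXᵢ, β + n).
Batch 1: sum of counts S = 21 over n = 5 days.
After batch 1: Gamma(α+S, β+n) = Gamma(10.6+21, 0.3+5) = Gamma(31.6, 5.3).
Batch 2: sum of counts S = 29 over n = 8 days.
After batch 2: Gamma(α+S, β+n) = Gamma(31.6+29, 5.3+8) = Gamma(60.6, 13.3).
Posterior mean = α/β = 60.6/13.3 = 4.5564.

4.5564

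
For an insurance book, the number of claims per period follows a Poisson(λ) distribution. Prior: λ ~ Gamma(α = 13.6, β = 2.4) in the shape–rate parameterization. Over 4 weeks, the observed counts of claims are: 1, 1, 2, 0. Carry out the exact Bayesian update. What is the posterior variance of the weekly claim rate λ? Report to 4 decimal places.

0.4297

With a Gamma(shape α, rate β) prior, the Poisson likelihood is conjugate: the posterior is Gamma(α + ΣXᵢ, β + n).
Sum of counts S = 4 over n = 4 weeks.
Posterior: Gamma(α+S, β+n) = Gamma(13.6+4, 2.4+4) = Gamma(17.6, 6.4).
Var = α/β² = 17.6/6.4² = 0.4297.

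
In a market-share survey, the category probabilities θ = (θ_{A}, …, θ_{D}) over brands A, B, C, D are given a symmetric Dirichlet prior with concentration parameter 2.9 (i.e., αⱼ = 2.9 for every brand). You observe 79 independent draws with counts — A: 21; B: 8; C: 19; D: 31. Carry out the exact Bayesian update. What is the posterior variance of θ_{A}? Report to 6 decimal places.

The Dirichlet prior is conjugate to the Multinomial likelihood: each posterior αⱼ = prior αⱼ + observed count nⱼ.
Posterior concentration: (23.9, 10.9, 21.9, 33.9), total = 90.6.
Var[θ_j] = α_j(Σα−α_j)/((Σα)²(Σα+1)) = 23.9·66.7/(90.6²·91.6) = 0.002120.

0.002120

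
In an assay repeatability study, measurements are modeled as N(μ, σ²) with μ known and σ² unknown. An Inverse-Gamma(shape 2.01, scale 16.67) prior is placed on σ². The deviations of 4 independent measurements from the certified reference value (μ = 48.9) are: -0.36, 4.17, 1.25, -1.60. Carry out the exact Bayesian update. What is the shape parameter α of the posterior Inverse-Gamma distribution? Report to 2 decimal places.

4.01

With known mean μ and an Inverse-Gamma(α, β) prior on σ², the Normal likelihood is conjugate: posterior is Inv-Gamma(α + n/2, β + Σ(xᵢ−μ)²/2).
Σ(xᵢ−μ)² = (-0.36)² + (4.17)² + (1.25)² + (-1.60)² = 21.6410.
Posterior: Inv-Gamma(2.01 + 4/2, 16.67 + 21.6410/2) = Inv-Gamma(4.01, 27.49050).
Posterior α = 4.01.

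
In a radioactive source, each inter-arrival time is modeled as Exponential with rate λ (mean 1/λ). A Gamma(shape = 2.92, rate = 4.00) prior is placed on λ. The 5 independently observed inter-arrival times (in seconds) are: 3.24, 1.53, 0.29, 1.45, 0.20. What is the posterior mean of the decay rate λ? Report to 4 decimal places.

With a Gamma(shape α, rate β) prior on the exponential rate λ, the posterior after n observations with total T = Σxᵢ is Gamma(α+n, β+T).
Sum of observations T = 6.71 seconds; n = 5.
Posterior: Gamma(2.92+5, 4.00+6.71) = Gamma(7.92, 10.71).
Posterior mean of λ = α/β = 7.92/10.71 = 0.7395.

0.7395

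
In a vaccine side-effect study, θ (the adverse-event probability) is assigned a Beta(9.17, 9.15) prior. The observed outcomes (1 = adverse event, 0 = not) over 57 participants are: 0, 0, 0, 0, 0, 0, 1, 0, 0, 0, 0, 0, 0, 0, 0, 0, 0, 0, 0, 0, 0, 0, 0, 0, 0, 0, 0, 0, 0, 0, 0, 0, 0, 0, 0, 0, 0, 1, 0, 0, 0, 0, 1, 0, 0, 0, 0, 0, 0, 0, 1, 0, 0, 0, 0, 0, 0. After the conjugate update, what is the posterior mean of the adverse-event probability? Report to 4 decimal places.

The Beta prior is conjugate to a Binomial/Bernoulli likelihood; the update adds successes to α and failures to β.
Posterior: Beta(α+k, β+n−k) = Beta(9.17+4, 9.15+53) = Beta(13.17, 62.15).
Posterior mean = α/(α+β) = 13.17/75.32 = 0.1749.

0.1749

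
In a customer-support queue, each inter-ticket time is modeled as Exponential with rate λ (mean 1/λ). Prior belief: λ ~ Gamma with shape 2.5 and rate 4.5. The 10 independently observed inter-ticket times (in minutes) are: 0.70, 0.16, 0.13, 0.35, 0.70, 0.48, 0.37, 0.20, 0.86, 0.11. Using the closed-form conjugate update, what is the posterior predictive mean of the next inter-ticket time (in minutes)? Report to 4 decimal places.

0.7443

With a Gamma(shape α, rate β) prior on the exponential rate λ, the posterior after n observations with total T = Σxᵢ is Gamma(α+n, β+T).
Sum of observations T = 4.06 minutes; n = 10.
Posterior: Gamma(2.5+10, 4.5+4.06) = Gamma(12.5, 8.56).
The predictive distribution for the next observation is Lomax; its mean is β/(α−1) = 8.56/11.5 = 0.7443.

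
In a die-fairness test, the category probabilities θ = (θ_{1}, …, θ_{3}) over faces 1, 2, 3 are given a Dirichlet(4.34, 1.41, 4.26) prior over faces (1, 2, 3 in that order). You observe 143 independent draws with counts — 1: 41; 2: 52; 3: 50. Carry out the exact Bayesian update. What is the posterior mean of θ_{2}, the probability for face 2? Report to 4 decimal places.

The Dirichlet prior is conjugate to the Multinomial likelihood: each posterior αⱼ = prior αⱼ + observed count nⱼ.
Posterior concentration: (45.34, 53.41, 54.26), total = 153.01.
E[θ_{2}|data] = α_{2}/Σα = 53.41/153.01 = 0.3491.

0.3491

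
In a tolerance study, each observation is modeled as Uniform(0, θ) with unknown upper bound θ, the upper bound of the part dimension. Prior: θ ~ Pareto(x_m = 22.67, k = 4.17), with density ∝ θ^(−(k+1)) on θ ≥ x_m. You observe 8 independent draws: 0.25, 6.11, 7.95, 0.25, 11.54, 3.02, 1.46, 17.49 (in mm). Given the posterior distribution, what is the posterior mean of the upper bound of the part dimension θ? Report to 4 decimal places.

24.6995

A Pareto(scale x_m, shape k) prior on the upper bound θ of Uniform(0, θ) is conjugate: posterior is Pareto(max(x_m, max xᵢ), k + n).
Sample maximum = 17.49; prior scale x_m = 22.67 → posterior scale = max = 22.67.
Posterior shape = 4.17 + 8 = 12.17.
E[θ|data] = k·x_m/(k−1) = 12.17·22.67/11.17 = 24.6995.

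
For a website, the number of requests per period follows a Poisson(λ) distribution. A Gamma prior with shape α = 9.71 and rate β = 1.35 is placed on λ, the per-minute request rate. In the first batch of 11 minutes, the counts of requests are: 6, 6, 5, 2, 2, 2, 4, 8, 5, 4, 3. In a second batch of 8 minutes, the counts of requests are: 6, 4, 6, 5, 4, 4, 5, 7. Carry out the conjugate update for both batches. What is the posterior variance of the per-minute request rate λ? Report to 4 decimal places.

0.2359

With a Gamma(shape α, rate β) prior, the Poisson likelihood is conjugate: the posterior is Gamma(α + ΣXᵢ, β + n).
Batch 1: sum of counts S = 47 over n = 11 minutes.
After batch 1: Gamma(α+S, β+n) = Gamma(9.71+47, 1.35+11) = Gamma(56.71, 12.35).
Batch 2: sum of counts S = 41 over n = 8 minutes.
After batch 2: Gamma(α+S, β+n) = Gamma(56.71+41, 12.35+8) = Gamma(97.71, 20.35).
Var = α/β² = 97.71/20.35² = 0.2359.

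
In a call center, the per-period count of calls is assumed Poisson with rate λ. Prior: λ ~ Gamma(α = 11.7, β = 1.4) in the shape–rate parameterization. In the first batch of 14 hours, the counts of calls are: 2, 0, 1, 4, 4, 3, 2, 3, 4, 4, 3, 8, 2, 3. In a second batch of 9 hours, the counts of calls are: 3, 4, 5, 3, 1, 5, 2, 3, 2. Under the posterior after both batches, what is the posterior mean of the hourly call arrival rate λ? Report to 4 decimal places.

With a Gamma(shape α, rate β) prior, the Poisson likelihood is conjugate: the posterior is Gamma(α + ΣXᵢ, β + n).
Batch 1: sum of counts S = 43 over n = 14 hours.
After batch 1: Gamma(α+S, β+n) = Gamma(11.7+43, 1.4+14) = Gamma(54.7, 15.4).
Batch 2: sum of counts S = 28 over n = 9 hours.
After batch 2: Gamma(α+S, β+n) = Gamma(54.7+28, 15.4+9) = Gamma(82.7, 24.4).
Posterior mean = α/β = 82.7/24.4 = 3.3893.

3.3893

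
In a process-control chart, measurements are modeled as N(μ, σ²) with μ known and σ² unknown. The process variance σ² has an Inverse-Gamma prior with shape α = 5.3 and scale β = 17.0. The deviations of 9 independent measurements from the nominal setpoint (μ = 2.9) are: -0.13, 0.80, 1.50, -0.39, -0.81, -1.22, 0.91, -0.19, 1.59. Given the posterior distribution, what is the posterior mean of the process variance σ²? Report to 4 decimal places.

With known mean μ and an Inverse-Gamma(α, β) prior on σ², the Normal likelihood is conjugate: posterior is Inv-Gamma(α + n/2, β + Σ(xᵢ−μ)²/2).
Σ(xᵢ−μ)² = (-0.13)² + (0.80)² + (1.50)² + (-0.39)² + (-0.81)² + (-1.22)² + (0.91)² + (-0.19)² + (1.59)² = 8.5958.
Posterior: Inv-Gamma(5.3 + 9/2, 17.0 + 8.5958/2) = Inv-Gamma(9.80, 21.29790).
E[σ²|data] = β/(α−1) = 21.29790/8.80 = 2.4202.

2.4202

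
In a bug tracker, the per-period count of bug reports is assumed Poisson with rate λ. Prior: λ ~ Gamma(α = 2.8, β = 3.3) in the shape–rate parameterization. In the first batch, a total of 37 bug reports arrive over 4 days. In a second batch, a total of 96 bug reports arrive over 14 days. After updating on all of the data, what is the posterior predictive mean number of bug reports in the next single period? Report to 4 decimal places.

6.3756

With a Gamma(shape α, rate β) prior, the Poisson likelihood is conjugate: the posterior is Gamma(α + ΣXᵢ, β + n).
After batch 1: Gamma(α+S, β+n) = Gamma(2.8+37, 3.3+4) = Gamma(39.8, 7.3).
After batch 2: Gamma(α+S, β+n) = Gamma(39.8+96, 7.3+14) = Gamma(135.8, 21.3).
The predictive distribution for one future period is NegBinom with mean α/β = 6.3756.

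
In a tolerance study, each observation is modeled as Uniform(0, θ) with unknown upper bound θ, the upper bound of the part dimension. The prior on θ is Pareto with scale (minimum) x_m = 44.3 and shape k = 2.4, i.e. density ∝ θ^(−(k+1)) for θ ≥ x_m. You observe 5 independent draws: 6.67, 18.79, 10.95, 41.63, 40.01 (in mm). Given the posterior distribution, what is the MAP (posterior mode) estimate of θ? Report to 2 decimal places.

44.30

A Pareto(scale x_m, shape k) prior on the upper bound θ of Uniform(0, θ) is conjugate: posterior is Pareto(max(x_m, max xᵢ), k + n).
Sample maximum = 41.63; prior scale x_m = 44.3 → posterior scale = max = 44.30.
Posterior shape = 2.4 + 5 = 7.4.
The Pareto density is decreasing on [x_m, ∞), so the mode is x_m = 44.30.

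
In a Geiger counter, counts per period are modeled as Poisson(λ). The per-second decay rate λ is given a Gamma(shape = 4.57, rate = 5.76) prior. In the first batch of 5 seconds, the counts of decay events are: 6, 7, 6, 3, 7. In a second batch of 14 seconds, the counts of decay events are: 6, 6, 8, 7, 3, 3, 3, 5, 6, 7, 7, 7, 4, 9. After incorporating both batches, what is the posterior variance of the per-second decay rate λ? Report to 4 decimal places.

With a Gamma(shape α, rate β) prior, the Poisson likelihood is conjugate: the posterior is Gamma(α + ΣXᵢ, β + n).
Batch 1: sum of counts S = 29 over n = 5 seconds.
After batch 1: Gamma(α+S, β+n) = Gamma(4.57+29, 5.76+5) = Gamma(33.57, 10.76).
Batch 2: sum of counts S = 81 over n = 14 seconds.
After batch 2: Gamma(α+S, β+n) = Gamma(33.57+81, 10.76+14) = Gamma(114.57, 24.76).
Var = α/β² = 114.57/24.76² = 0.1869.

0.1869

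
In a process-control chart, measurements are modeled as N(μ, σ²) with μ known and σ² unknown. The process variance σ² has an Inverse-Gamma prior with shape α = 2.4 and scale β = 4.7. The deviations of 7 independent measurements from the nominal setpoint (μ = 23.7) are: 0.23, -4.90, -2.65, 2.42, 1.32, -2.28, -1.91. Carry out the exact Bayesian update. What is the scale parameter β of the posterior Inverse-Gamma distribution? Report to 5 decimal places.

With known mean μ and an Inverse-Gamma(α, β) prior on σ², the Normal likelihood is conjugate: posterior is Inv-Gamma(α + n/2, β + Σ(xᵢ−μ)²/2).
Σ(xᵢ−μ)² = (0.23)² + (-4.90)² + (-2.65)² + (2.42)² + (1.32)² + (-2.28)² + (-1.91)² = 47.5307.
Posterior: Inv-Gamma(2.4 + 7/2, 4.7 + 47.5307/2) = Inv-Gamma(5.90, 28.46535).
Posterior β = 28.46535.

28.46535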